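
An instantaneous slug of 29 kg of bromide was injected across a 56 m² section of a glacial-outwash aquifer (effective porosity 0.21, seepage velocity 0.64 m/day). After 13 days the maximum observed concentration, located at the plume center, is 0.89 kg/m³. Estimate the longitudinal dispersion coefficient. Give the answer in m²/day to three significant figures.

At the plume center C_max = M/(n_e·A·√(4πDt)), so D = M²/(4πt·(n_e·A·C_max)²).
n_e·A·C_max = 0.21 × 56 × 0.89 = 10.47 kg/m.
D = 29²/(4π × 13 × 10.47²) = 0.0470 m²/day.

0.0470 m²/day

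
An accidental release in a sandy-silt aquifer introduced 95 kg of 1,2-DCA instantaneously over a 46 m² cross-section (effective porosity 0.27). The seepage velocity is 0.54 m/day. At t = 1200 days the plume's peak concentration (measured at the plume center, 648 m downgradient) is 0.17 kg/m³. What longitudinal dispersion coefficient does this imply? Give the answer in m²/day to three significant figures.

0.134 m²/day

At the plume center C_max = M/(n_e·A·√(4πDt)), so D = M²/(4πt·(n_e·A·C_max)²).
n_e·A·C_max = 0.27 × 46 × 0.17 = 2.111 kg/m.
D = 95²/(4π × 1200 × 2.111²) = 0.134 m²/day.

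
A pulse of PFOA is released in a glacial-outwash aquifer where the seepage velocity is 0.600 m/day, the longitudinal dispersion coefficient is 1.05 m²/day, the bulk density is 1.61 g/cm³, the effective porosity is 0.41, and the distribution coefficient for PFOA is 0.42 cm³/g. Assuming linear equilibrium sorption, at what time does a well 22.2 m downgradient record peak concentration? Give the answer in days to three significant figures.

90.6 days

Retardation factor R = 1 + ρ_b·K_d/n = 1 + 1.61 × 0.42/0.41 = 2.649.
Sorption retards both mechanisms: v_R = v/R = 0.2265 m/day, D_R = D/R = 0.3964 m²/day.
Peak time from v_R²t² + 2D_R t − x² = 0: t = (√(D_R² + v_R²x²) − D_R)/v_R².
√(D_R² + v_R²x²) = √(0.3964² + 0.2265² × 22.2²) = 5.044; v_R² = 0.05130.
t = (5.044 − 0.3964)/0.05130 = 90.6 days.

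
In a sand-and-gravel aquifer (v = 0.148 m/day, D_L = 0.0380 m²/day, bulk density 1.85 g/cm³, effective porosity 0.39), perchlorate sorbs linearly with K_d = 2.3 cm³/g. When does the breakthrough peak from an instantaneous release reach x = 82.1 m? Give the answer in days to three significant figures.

6590 days

Retardation factor R = 1 + ρ_b·K_d/n = 1 + 1.85 × 2.3/0.39 = 11.91.
Sorption retards both mechanisms: v_R = v/R = 0.01243 m/day, D_R = D/R = 0.003191 m²/day.
Peak time from v_R²t² + 2D_R t − x² = 0: t = (√(D_R² + v_R²x²) − D_R)/v_R².
√(D_R² + v_R²x²) = √(0.003191² + 0.01243² × 82.1²) = 1.021; v_R² = 0.0001545.
t = (1.021 − 0.003191)/0.0001545 = 6590 days.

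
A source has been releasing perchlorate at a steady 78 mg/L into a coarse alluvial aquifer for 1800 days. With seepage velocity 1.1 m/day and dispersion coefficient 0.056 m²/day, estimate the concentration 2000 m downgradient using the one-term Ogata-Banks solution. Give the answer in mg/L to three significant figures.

For a continuous step input, C/C₀ ≈ ½·erfc((x−vt)/(2√(Dt))).
vt = 1.1 × 1800 = 1980 m and 2√(Dt) = 2√(0.056 × 1800) = 20.08 m.
Argument (x−vt)/(2√(Dt)) = (2000 − 1980)/20.08 = 0.9960; ½·erfc(0.9960) = 0.07948.
C = 78 × 0.07948 = 6.20 mg/L.

6.20 mg/L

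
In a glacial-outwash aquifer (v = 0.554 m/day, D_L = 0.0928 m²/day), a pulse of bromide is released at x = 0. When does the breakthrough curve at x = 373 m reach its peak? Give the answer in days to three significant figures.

673 days

For the 1D instantaneous-source solution, setting ∂C/∂t = 0 at fixed x gives v²t² + 2Dt − x² = 0, so t = (√(D² + v²x²) − D)/v².
√(D² + v²x²) = √(0.0928² + 0.554² × 373²) = 206.6; v² = 0.306916.
t = (206.6 − 0.0928)/0.306916 = 673 days (vs. the pure-advection estimate x/v = 673 d).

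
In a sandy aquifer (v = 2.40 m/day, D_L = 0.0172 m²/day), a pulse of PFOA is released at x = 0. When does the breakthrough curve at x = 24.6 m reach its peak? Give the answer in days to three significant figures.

For the 1D instantaneous-source solution, setting ∂C/∂t = 0 at fixed x gives v²t² + 2Dt − x² = 0, so t = (√(D² + v²x²) − D)/v².
√(D² + v²x²) = √(0.0172² + 2.40² × 24.6²) = 59.04; v² = 5.76.
t = (59.04 − 0.0172)/5.76 = 10.2 days (vs. the pure-advection estimate x/v = 10.3 d).

10.2 days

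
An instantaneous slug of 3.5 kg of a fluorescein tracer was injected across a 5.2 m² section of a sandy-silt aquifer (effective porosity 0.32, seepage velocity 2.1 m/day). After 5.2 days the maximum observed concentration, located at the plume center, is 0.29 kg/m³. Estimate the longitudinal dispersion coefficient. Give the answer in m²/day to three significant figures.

0.805 m²/day

At the plume center C_max = M/(n_e·A·√(4πDt)), so D = M²/(4πt·(n_e·A·C_max)²).
n_e·A·C_max = 0.32 × 5.2 × 0.29 = 0.4826 kg/m.
D = 3.5²/(4π × 5.2 × 0.4826²) = 0.805 m²/day.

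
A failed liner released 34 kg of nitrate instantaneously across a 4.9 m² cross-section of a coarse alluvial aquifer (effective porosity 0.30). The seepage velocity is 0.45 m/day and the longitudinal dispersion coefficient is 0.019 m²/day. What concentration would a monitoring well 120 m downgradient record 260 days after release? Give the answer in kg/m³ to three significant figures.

For an instantaneous plane source, C(x,t) = M/(n_e·A·√(4πDt)) · exp(−(x−vt)²/(4Dt)), with n_e·A the pore (flow) area.
Plume center vt = 0.45 × 260 = 117 m, so the well at 120 m is 3 m downgradient of the peak.
√(4πDt) = 7.879 m, giving peak height M/(n_e·A·√(4πDt)) = 34/(0.30 × 4.9 × 7.879) = 2.936 kg/m³.
(x−vt)²/(4Dt) = (3)²/(4 × 0.019 × 260) = 0.4555; exp(−0.4555) = 0.6341.
C = 2.936 × 0.6341 = 1.86 kg/m³.

1.86 kg/m³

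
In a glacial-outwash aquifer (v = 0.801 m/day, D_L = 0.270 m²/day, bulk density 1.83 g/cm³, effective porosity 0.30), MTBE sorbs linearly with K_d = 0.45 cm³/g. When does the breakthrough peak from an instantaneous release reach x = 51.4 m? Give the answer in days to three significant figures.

Retardation factor R = 1 + ρ_b·K_d/n = 1 + 1.83 × 0.45/0.30 = 3.745.
Sorption retards both mechanisms: v_R = v/R = 0.2139 m/day, D_R = D/R = 0.07210 m²/day.
Peak time from v_R²t² + 2D_R t − x² = 0: t = (√(D_R² + v_R²x²) − D_R)/v_R².
√(D_R² + v_R²x²) = √(0.07210² + 0.2139² × 51.4²) = 10.99; v_R² = 0.04575.
t = (10.99 − 0.07210)/0.04575 = 239 days.

239 days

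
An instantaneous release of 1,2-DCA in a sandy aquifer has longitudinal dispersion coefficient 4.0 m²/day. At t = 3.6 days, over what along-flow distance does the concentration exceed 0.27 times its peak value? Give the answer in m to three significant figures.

17.4 m

The plume is Gaussian with σ = √(2Dt) = √(2 × 4.0 × 3.6) = 5.367 m.
C/C_peak = exp(−Δx²/(2σ²)) = 0.27 ⇒ Δx = σ·√(−2 ln 0.27) = 5.367 × 1.618 = 8.684 m.
Width = 2Δx = 17.4 m.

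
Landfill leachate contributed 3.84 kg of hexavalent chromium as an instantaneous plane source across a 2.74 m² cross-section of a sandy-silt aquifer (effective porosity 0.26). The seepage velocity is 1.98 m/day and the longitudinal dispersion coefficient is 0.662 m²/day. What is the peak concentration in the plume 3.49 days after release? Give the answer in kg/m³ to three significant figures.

The peak of an instantaneous 1D plume sits at x = vt; there the Gaussian factor is 1 and C_max = M/(n_e·A·√(4πDt)), where n_e·A is the pore area the mass is dissolved in.
√(4πDt) = √(4π × 0.662 × 3.49) = 5.388 m, so C_max = 3.84/(0.26 × 2.74 × 5.388) = 1.00 kg/m³.

1.00 kg/m³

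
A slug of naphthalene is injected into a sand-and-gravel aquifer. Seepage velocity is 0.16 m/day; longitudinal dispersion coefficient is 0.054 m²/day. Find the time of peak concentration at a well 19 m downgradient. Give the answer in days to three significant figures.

117 days

For the 1D instantaneous-source solution, setting ∂C/∂t = 0 at fixed x gives v²t² + 2Dt − x² = 0, so t = (√(D² + v²x²) − D)/v².
√(D² + v²x²) = √(0.054² + 0.16² × 19²) = 3.040; v² = 0.0256.
t = (3.040 − 0.054)/0.0256 = 117 days (vs. the pure-advection estimate x/v = 119 d).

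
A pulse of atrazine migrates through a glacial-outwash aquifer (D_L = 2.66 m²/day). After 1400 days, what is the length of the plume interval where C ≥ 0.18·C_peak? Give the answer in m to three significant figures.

The plume is Gaussian with σ = √(2Dt) = √(2 × 2.66 × 1400) = 86.30 m.
C/C_peak = exp(−Δx²/(2σ²)) = 0.18 ⇒ Δx = σ·√(−2 ln 0.18) = 86.30 × 1.852 = 159.8 m.
Width = 2Δx = 320 m.

320 m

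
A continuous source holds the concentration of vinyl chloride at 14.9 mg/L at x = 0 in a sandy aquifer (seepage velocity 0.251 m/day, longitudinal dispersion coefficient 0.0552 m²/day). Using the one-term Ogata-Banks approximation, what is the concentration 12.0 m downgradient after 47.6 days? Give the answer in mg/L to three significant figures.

7.31 mg/L

For a continuous step input, C/C₀ ≈ ½·erfc((x−vt)/(2√(Dt))).
vt = 0.251 × 47.6 = 11.9476 m and 2√(Dt) = 2√(0.0552 × 47.6) = 3.242 m.
Argument (x−vt)/(2√(Dt)) = (12.0 − 11.9476)/3.242 = 0.01616; ½·erfc(0.01616) = 0.4909.
C = 14.9 × 0.4909 = 7.31 mg/L.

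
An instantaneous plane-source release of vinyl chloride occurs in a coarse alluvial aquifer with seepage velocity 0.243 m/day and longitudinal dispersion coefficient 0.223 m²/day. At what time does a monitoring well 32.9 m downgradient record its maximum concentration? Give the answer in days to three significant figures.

For the 1D instantaneous-source solution, setting ∂C/∂t = 0 at fixed x gives v²t² + 2Dt − x² = 0, so t = (√(D² + v²x²) − D)/v².
√(D² + v²x²) = √(0.223² + 0.243² × 32.9²) = 7.998; v² = 0.059049.
t = (7.998 − 0.223)/0.059049 = 132 days (vs. the pure-advection estimate x/v = 135 d).

132 days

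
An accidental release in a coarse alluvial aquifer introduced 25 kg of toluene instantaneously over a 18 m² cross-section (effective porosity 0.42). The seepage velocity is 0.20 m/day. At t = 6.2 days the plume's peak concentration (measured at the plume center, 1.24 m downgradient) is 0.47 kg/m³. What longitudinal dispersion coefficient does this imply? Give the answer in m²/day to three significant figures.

At the plume center C_max = M/(n_e·A·√(4πDt)), so D = M²/(4πt·(n_e·A·C_max)²).
n_e·A·C_max = 0.42 × 18 × 0.47 = 3.553 kg/m.
D = 25²/(4π × 6.2 × 3.553²) = 0.635 m²/day.

0.635 m²/day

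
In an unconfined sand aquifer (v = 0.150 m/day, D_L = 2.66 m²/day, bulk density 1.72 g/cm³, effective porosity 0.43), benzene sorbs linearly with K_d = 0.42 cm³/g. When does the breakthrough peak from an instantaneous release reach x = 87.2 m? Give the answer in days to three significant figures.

Retardation factor R = 1 + ρ_b·K_d/n = 1 + 1.72 × 0.42/0.43 = 2.680.
Sorption retards both mechanisms: v_R = v/R = 0.05597 m/day, D_R = D/R = 0.9925 m²/day.
Peak time from v_R²t² + 2D_R t − x² = 0: t = (√(D_R² + v_R²x²) − D_R)/v_R².
√(D_R² + v_R²x²) = √(0.9925² + 0.05597² × 87.2²) = 4.980; v_R² = 0.003133.
t = (4.980 − 0.9925)/0.003133 = 1270 days.

1270 days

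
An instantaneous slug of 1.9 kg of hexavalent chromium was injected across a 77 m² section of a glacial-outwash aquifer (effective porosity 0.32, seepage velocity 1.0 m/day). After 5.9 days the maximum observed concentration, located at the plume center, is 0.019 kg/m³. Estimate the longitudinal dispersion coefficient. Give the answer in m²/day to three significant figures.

At the plume center C_max = M/(n_e·A·√(4πDt)), so D = M²/(4πt·(n_e·A·C_max)²).
n_e·A·C_max = 0.32 × 77 × 0.019 = 0.4682 kg/m.
D = 1.9²/(4π × 5.9 × 0.4682²) = 0.222 m²/day.

0.222 m²/day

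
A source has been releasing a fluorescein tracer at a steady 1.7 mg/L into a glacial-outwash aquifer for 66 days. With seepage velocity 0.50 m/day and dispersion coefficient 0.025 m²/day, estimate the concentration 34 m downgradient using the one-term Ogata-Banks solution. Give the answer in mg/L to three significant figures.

For a continuous step input, C/C₀ ≈ ½·erfc((x−vt)/(2√(Dt))).
vt = 0.50 × 66 = 33 m and 2√(Dt) = 2√(0.025 × 66) = 2.569 m.
Argument (x−vt)/(2√(Dt)) = (34 − 33)/2.569 = 0.3893; ½·erfc(0.3893) = 0.2910.
C = 1.7 × 0.2910 = 0.495 mg/L.

0.495 mg/L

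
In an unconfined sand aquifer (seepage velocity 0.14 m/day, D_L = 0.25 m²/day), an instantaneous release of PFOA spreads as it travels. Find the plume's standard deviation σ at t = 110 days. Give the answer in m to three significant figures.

7.42 m

Dispersive spreading gives a Gaussian with σ² = 2Dt; advection only shifts the center.
σ = √(2 × 0.25 × 110) = 7.42 m.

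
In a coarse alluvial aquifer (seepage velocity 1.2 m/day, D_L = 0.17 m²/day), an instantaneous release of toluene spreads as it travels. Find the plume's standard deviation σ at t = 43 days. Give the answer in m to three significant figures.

Dispersive spreading gives a Gaussian with σ² = 2Dt; advection only shifts the center.
σ = √(2 × 0.17 × 43) = 3.82 m.

3.82 m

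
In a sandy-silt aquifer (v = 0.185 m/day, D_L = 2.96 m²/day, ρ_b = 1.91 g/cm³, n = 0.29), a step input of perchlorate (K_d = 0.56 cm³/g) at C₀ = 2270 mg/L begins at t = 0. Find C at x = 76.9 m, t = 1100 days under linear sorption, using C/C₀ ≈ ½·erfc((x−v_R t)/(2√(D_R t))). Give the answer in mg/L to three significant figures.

Retardation factor R = 1 + ρ_b·K_d/n = 1 + 1.91 × 0.56/0.29 = 4.688.
Sorption retards both mechanisms: v_R = v/R = 0.03946 m/day, D_R = D/R = 0.6314 m²/day.
v_R·t = 0.03946 × 1100 = 43.406 m; 2√(D_R t) = 52.71 m; argument = (76.9 − 43.406)/52.71 = 0.6354.
C = C₀ × ½·erfc(0.6354) = 2270 × 0.1844 = 419 mg/L.

419 mg/L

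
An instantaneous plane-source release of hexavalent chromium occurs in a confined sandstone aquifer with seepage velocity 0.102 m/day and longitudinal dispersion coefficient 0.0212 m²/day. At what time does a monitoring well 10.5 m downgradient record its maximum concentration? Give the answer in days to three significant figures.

For the 1D instantaneous-source solution, setting ∂C/∂t = 0 at fixed x gives v²t² + 2Dt − x² = 0, so t = (√(D² + v²x²) − D)/v².
√(D² + v²x²) = √(0.0212² + 0.102² × 10.5²) = 1.071; v² = 0.010404.
t = (1.071 − 0.0212)/0.010404 = 101 days (vs. the pure-advection estimate x/v = 103 d).

101 days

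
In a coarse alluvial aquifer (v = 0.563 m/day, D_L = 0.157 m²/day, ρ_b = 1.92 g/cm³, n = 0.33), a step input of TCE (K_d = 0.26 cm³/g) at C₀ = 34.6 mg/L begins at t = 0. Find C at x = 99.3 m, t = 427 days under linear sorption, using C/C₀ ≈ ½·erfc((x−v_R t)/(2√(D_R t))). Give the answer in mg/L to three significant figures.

Retardation factor R = 1 + ρ_b·K_d/n = 1 + 1.92 × 0.26/0.33 = 2.513.
Sorption retards both mechanisms: v_R = v/R = 0.2240 m/day, D_R = D/R = 0.06248 m²/day.
v_R·t = 0.2240 × 427 = 95.648 m; 2√(D_R t) = 10.33 m; argument = (99.3 − 95.648)/10.33 = 0.3535.
C = C₀ × ½·erfc(0.3535) = 34.6 × 0.3086 = 10.7 mg/L.

10.7 mg/L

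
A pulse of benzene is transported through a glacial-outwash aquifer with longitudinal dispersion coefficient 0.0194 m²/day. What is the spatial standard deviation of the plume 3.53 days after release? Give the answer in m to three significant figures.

Dispersive spreading gives a Gaussian with σ² = 2Dt; advection only shifts the center.
σ = √(2 × 0.0194 × 3.53) = 0.370 m.

0.370 m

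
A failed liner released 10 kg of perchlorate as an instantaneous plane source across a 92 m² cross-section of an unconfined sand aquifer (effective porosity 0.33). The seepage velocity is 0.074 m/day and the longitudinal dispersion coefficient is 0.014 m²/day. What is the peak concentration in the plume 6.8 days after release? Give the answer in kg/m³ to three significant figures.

The peak of an instantaneous 1D plume sits at x = vt; there the Gaussian factor is 1 and C_max = M/(n_e·A·√(4πDt)), where n_e·A is the pore area the mass is dissolved in.
√(4πDt) = √(4π × 0.014 × 6.8) = 1.094 m, so C_max = 10/(0.33 × 92 × 1.094) = 0.301 kg/m³.

0.301 kg/m³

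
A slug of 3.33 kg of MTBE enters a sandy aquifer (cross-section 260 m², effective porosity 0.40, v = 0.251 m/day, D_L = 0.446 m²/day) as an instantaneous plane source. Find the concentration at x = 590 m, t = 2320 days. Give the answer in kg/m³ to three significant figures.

For an instantaneous plane source, C(x,t) = M/(n_e·A·√(4πDt)) · exp(−(x−vt)²/(4Dt)), with n_e·A the pore (flow) area.
Plume center vt = 0.251 × 2320 = 582.32 m, so the well at 590 m is 7.68 m downgradient of the peak.
√(4πDt) = 114.0 m, giving peak height M/(n_e·A·√(4πDt)) = 3.33/(0.40 × 260 × 114.0) = 0.0002809 kg/m³.
(x−vt)²/(4Dt) = (7.68)²/(4 × 0.446 × 2320) = 0.01425; exp(−0.01425) = 0.9859.
C = 0.0002809 × 0.9859 = 0.000277 kg/m³.

0.000277 kg/m³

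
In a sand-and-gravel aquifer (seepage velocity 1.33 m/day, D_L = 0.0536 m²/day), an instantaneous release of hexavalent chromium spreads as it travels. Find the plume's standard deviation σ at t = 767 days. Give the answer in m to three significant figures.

9.07 m

Dispersive spreading gives a Gaussian with σ² = 2Dt; advection only shifts the center.
σ = √(2 × 0.0536 × 767) = 9.07 m.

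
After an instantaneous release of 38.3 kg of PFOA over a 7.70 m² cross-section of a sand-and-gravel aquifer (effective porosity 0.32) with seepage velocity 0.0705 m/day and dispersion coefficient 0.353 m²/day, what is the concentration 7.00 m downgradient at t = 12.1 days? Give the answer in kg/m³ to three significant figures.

0.232 kg/m³

For an instantaneous plane source, C(x,t) = M/(n_e·A·√(4πDt)) · exp(−(x−vt)²/(4Dt)), with n_e·A the pore (flow) area.
Plume center vt = 0.0705 × 12.1 = 0.85305 m, so the well at 7.00 m is 6.14695 m downgradient of the peak.
√(4πDt) = 7.326 m, giving peak height M/(n_e·A·√(4πDt)) = 38.3/(0.32 × 7.70 × 7.326) = 2.122 kg/m³.
(x−vt)²/(4Dt) = (6.14695)²/(4 × 0.353 × 12.1) = 2.212; exp(−2.212) = 0.1095.
C = 2.122 × 0.1095 = 0.232 kg/m³.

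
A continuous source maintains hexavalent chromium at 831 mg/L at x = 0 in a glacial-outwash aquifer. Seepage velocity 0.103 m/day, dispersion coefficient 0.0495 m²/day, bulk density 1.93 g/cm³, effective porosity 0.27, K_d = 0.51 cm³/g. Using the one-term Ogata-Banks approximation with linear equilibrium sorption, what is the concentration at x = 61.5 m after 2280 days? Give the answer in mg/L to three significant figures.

48.3 mg/L

Retardation factor R = 1 + ρ_b·K_d/n = 1 + 1.93 × 0.51/0.27 = 4.646.
Sorption retards both mechanisms: v_R = v/R = 0.02217 m/day, D_R = D/R = 0.01065 m²/day.
v_R·t = 0.02217 × 2280 = 50.5476 m; 2√(D_R t) = 9.855 m; argument = (61.5 − 50.5476)/9.855 = 1.111.
C = C₀ × ½·erfc(1.111) = 831 × 0.05807 = 48.3 mg/L.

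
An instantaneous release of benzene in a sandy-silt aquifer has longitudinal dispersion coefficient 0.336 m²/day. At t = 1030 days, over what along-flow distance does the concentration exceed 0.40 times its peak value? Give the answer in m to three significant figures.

71.2 m

The plume is Gaussian with σ = √(2Dt) = √(2 × 0.336 × 1030) = 26.31 m.
C/C_peak = exp(−Δx²/(2σ²)) = 0.40 ⇒ Δx = σ·√(−2 ln 0.40) = 26.31 × 1.354 = 35.62 m.
Width = 2Δx = 71.2 m.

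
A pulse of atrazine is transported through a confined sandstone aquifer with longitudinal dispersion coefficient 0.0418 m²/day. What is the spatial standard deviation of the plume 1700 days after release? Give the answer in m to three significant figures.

11.9 m

Dispersive spreading gives a Gaussian with σ² = 2Dt; advection only shifts the center.
σ = √(2 × 0.0418 × 1700) = 11.9 m.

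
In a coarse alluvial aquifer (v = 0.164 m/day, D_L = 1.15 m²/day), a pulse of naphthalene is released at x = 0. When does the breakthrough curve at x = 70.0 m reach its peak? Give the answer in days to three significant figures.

For the 1D instantaneous-source solution, setting ∂C/∂t = 0 at fixed x gives v²t² + 2Dt − x² = 0, so t = (√(D² + v²x²) − D)/v².
√(D² + v²x²) = √(1.15² + 0.164² × 70.0²) = 11.54; v² = 0.026896.
t = (11.54 − 1.15)/0.026896 = 386 days (vs. the pure-advection estimate x/v = 427 d).

386 days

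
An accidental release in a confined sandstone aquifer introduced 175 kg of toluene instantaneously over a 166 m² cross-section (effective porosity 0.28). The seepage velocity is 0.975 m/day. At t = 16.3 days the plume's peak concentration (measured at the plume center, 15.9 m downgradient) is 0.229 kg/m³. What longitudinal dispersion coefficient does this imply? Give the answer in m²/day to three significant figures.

At the plume center C_max = M/(n_e·A·√(4πDt)), so D = M²/(4πt·(n_e·A·C_max)²).
n_e·A·C_max = 0.28 × 166 × 0.229 = 10.64 kg/m.
D = 175²/(4π × 16.3 × 10.64²) = 1.32 m²/day.

1.32 m²/day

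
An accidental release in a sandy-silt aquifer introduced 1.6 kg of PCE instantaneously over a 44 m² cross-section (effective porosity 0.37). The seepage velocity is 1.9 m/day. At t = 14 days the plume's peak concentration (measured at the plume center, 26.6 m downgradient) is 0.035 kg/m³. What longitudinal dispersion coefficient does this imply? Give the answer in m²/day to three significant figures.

0.0448 m²/day

At the plume center C_max = M/(n_e·A·√(4πDt)), so D = M²/(4πt·(n_e·A·C_max)²).
n_e·A·C_max = 0.37 × 44 × 0.035 = 0.5698 kg/m.
D = 1.6²/(4π × 14 × 0.5698²) = 0.0448 m²/day.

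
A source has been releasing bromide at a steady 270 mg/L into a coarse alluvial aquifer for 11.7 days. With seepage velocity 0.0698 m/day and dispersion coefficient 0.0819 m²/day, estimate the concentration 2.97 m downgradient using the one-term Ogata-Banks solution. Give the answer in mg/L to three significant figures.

16.2 mg/L

For a continuous step input, C/C₀ ≈ ½·erfc((x−vt)/(2√(Dt))).
vt = 0.0698 × 11.7 = 0.81666 m and 2√(Dt) = 2√(0.0819 × 11.7) = 1.958 m.
Argument (x−vt)/(2√(Dt)) = (2.97 − 0.81666)/1.958 = 1.100; ½·erfc(1.100) = 0.05990.
C = 270 × 0.05990 = 16.2 mg/L.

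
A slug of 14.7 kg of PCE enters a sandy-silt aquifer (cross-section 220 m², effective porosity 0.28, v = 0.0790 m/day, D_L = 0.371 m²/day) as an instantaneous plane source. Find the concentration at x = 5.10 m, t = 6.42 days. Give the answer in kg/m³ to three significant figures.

For an instantaneous plane source, C(x,t) = M/(n_e·A·√(4πDt)) · exp(−(x−vt)²/(4Dt)), with n_e·A the pore (flow) area.
Plume center vt = 0.0790 × 6.42 = 0.50718 m, so the well at 5.10 m is 4.59282 m downgradient of the peak.
√(4πDt) = 5.471 m, giving peak height M/(n_e·A·√(4πDt)) = 14.7/(0.28 × 220 × 5.471) = 0.04362 kg/m³.
(x−vt)²/(4Dt) = (4.59282)²/(4 × 0.371 × 6.42) = 2.214; exp(−2.214) = 0.1093.
C = 0.04362 × 0.1093 = 0.00477 kg/m³.

0.00477 kg/m³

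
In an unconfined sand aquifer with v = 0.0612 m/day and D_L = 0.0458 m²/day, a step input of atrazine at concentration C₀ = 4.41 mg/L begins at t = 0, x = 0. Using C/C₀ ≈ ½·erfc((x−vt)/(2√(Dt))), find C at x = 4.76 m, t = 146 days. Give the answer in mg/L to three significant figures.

For a continuous step input, C/C₀ ≈ ½·erfc((x−vt)/(2√(Dt))).
vt = 0.0612 × 146 = 8.9352 m and 2√(Dt) = 2√(0.0458 × 146) = 5.172 m.
Argument (x−vt)/(2√(Dt)) = (4.76 − 8.9352)/5.172 = -0.8073; ½·erfc(-0.8073) = 0.8732.
C = 4.41 × 0.8732 = 3.85 mg/L.

3.85 mg/L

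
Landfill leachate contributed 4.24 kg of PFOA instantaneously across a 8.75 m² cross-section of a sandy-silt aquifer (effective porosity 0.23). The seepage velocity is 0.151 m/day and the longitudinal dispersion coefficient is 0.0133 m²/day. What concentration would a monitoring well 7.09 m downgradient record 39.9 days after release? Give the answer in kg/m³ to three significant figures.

0.478 kg/m³

For an instantaneous plane source, C(x,t) = M/(n_e·A·√(4πDt)) · exp(−(x−vt)²/(4Dt)), with n_e·A the pore (flow) area.
Plume center vt = 0.151 × 39.9 = 6.0249 m, so the well at 7.09 m is 1.0651 m downgradient of the peak.
√(4πDt) = 2.582 m, giving peak height M/(n_e·A·√(4πDt)) = 4.24/(0.23 × 8.75 × 2.582) = 0.8160 kg/m³.
(x−vt)²/(4Dt) = (1.0651)²/(4 × 0.0133 × 39.9) = 0.5344; exp(−0.5344) = 0.5860.
C = 0.8160 × 0.5860 = 0.478 kg/m³.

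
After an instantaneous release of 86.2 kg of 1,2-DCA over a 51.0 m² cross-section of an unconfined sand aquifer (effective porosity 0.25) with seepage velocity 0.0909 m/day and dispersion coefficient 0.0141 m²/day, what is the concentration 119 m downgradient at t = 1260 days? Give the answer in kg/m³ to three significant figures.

For an instantaneous plane source, C(x,t) = M/(n_e·A·√(4πDt)) · exp(−(x−vt)²/(4Dt)), with n_e·A the pore (flow) area.
Plume center vt = 0.0909 × 1260 = 114.534 m, so the well at 119 m is 4.466 m downgradient of the peak.
√(4πDt) = 14.94 m, giving peak height M/(n_e·A·√(4πDt)) = 86.2/(0.25 × 51.0 × 14.94) = 0.4525 kg/m³.
(x−vt)²/(4Dt) = (4.466)²/(4 × 0.0141 × 1260) = 0.2807; exp(−0.2807) = 0.7553.
C = 0.4525 × 0.7553 = 0.342 kg/m³.

0.342 kg/m³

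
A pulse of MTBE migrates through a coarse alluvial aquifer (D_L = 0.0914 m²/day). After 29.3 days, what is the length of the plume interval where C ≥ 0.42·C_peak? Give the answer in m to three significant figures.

6.10 m

The plume is Gaussian with σ = √(2Dt) = √(2 × 0.0914 × 29.3) = 2.314 m.
C/C_peak = exp(−Δx²/(2σ²)) = 0.42 ⇒ Δx = σ·√(−2 ln 0.42) = 2.314 × 1.317 = 3.048 m.
Width = 2Δx = 6.10 m.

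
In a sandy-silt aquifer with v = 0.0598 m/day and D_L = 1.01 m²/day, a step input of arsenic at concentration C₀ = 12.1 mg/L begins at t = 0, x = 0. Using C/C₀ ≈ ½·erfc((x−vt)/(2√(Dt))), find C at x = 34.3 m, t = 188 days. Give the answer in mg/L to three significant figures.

For a continuous step input, C/C₀ ≈ ½·erfc((x−vt)/(2√(Dt))).
vt = 0.0598 × 188 = 11.2424 m and 2√(Dt) = 2√(1.01 × 188) = 27.56 m.
Argument (x−vt)/(2√(Dt)) = (34.3 − 11.2424)/27.56 = 0.8366; ½·erfc(0.8366) = 0.1184.
C = 12.1 × 0.1184 = 1.43 mg/L.

1.43 mg/L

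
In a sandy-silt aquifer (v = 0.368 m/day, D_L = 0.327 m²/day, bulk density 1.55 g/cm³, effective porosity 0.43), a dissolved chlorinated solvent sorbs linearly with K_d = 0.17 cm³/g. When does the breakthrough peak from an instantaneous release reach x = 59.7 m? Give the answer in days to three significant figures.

258 days

Retardation factor R = 1 + ρ_b·K_d/n = 1 + 1.55 × 0.17/0.43 = 1.613.
Sorption retards both mechanisms: v_R = v/R = 0.2281 m/day, D_R = D/R = 0.2027 m²/day.
Peak time from v_R²t² + 2D_R t − x² = 0: t = (√(D_R² + v_R²x²) − D_R)/v_R².
√(D_R² + v_R²x²) = √(0.2027² + 0.2281² × 59.7²) = 13.62; v_R² = 0.05203.
t = (13.62 − 0.2027)/0.05203 = 258 days.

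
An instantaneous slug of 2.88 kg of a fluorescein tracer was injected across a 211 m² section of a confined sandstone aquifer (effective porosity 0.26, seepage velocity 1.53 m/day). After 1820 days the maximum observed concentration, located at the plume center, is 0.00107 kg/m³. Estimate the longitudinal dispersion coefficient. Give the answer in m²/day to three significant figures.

At the plume center C_max = M/(n_e·A·√(4πDt)), so D = M²/(4πt·(n_e·A·C_max)²).
n_e·A·C_max = 0.26 × 211 × 0.00107 = 0.05870 kg/m.
D = 2.88²/(4π × 1820 × 0.05870²) = 0.105 m²/day.

0.105 m²/day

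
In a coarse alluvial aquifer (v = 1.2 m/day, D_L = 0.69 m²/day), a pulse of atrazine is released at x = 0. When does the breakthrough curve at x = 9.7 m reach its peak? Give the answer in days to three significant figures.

For the 1D instantaneous-source solution, setting ∂C/∂t = 0 at fixed x gives v²t² + 2Dt − x² = 0, so t = (√(D² + v²x²) − D)/v².
√(D² + v²x²) = √(0.69² + 1.2² × 9.7²) = 11.66; v² = 1.44.
t = (11.66 − 0.69)/1.44 = 7.62 days (vs. the pure-advection estimate x/v = 8.08 d).

7.62 days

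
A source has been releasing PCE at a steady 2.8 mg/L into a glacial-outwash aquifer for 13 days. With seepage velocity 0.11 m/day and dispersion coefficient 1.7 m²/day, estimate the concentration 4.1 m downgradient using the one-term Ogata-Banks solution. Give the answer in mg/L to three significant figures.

For a continuous step input, C/C₀ ≈ ½·erfc((x−vt)/(2√(Dt))).
vt = 0.11 × 13 = 1.43 m and 2√(Dt) = 2√(1.7 × 13) = 9.402 m.
Argument (x−vt)/(2√(Dt)) = (4.1 − 1.43)/9.402 = 0.2840; ½·erfc(0.2840) = 0.3440.
C = 2.8 × 0.3440 = 0.963 mg/L.

0.963 mg/L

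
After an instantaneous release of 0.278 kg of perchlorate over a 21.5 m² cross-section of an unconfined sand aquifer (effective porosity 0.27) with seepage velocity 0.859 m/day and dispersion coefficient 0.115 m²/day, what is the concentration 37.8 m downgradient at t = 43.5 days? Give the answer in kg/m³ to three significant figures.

For an instantaneous plane source, C(x,t) = M/(n_e·A·√(4πDt)) · exp(−(x−vt)²/(4Dt)), with n_e·A the pore (flow) area.
Plume center vt = 0.859 × 43.5 = 37.3665 m, so the well at 37.8 m is 0.4335 m downgradient of the peak.
√(4πDt) = 7.929 m, giving peak height M/(n_e·A·√(4πDt)) = 0.278/(0.27 × 21.5 × 7.929) = 0.006040 kg/m³.
(x−vt)²/(4Dt) = (0.4335)²/(4 × 0.115 × 43.5) = 0.009391; exp(−0.009391) = 0.9907.
C = 0.006040 × 0.9907 = 0.00598 kg/m³.

0.00598 kg/m³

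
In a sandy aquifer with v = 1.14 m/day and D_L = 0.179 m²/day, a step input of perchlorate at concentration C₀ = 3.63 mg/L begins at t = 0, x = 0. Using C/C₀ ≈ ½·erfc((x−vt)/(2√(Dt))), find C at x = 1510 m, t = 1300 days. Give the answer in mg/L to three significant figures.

0.353 mg/L

For a continuous step input, C/C₀ ≈ ½·erfc((x−vt)/(2√(Dt))).
vt = 1.14 × 1300 = 1482 m and 2√(Dt) = 2√(0.179 × 1300) = 30.51 m.
Argument (x−vt)/(2√(Dt)) = (1510 − 1482)/30.51 = 0.9177; ½·erfc(0.9177) = 0.09717.
C = 3.63 × 0.09717 = 0.353 mg/L.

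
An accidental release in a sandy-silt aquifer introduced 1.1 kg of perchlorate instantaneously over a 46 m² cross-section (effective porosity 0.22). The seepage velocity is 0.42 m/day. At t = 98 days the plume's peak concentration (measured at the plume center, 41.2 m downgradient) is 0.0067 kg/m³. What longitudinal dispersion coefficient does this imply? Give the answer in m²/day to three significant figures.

At the plume center C_max = M/(n_e·A·√(4πDt)), so D = M²/(4πt·(n_e·A·C_max)²).
n_e·A·C_max = 0.22 × 46 × 0.0067 = 0.06780 kg/m.
D = 1.1²/(4π × 98 × 0.06780²) = 0.214 m²/day.

0.214 m²/day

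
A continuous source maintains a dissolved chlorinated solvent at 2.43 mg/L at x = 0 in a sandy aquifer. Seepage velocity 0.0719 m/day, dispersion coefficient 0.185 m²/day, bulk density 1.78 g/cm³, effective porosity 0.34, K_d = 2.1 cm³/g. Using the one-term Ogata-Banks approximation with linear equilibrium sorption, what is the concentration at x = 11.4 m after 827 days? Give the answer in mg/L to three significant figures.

Retardation factor R = 1 + ρ_b·K_d/n = 1 + 1.78 × 2.1/0.34 = 11.99.
Sorption retards both mechanisms: v_R = v/R = 0.005997 m/day, D_R = D/R = 0.01543 m²/day.
v_R·t = 0.005997 × 827 = 4.959519 m; 2√(D_R t) = 7.144 m; argument = (11.4 − 4.959519)/7.144 = 0.9015.
C = C₀ × ½·erfc(0.9015) = 2.43 × 0.1012 = 0.246 mg/L.

0.246 mg/L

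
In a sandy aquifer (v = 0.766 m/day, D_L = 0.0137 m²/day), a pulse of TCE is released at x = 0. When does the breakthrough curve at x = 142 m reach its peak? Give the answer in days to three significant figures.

185 days

For the 1D instantaneous-source solution, setting ∂C/∂t = 0 at fixed x gives v²t² + 2Dt − x² = 0, so t = (√(D² + v²x²) − D)/v².
√(D² + v²x²) = √(0.0137² + 0.766² × 142²) = 108.8; v² = 0.586756.
t = (108.8 − 0.0137)/0.586756 = 185 days (vs. the pure-advection estimate x/v = 185 d).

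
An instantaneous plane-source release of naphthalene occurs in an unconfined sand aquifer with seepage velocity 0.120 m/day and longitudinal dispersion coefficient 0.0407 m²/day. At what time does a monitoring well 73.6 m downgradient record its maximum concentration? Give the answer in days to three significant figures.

For the 1D instantaneous-source solution, setting ∂C/∂t = 0 at fixed x gives v²t² + 2Dt − x² = 0, so t = (√(D² + v²x²) − D)/v².
√(D² + v²x²) = √(0.0407² + 0.120² × 73.6²) = 8.832; v² = 0.0144.
t = (8.832 − 0.0407)/0.0144 = 611 days (vs. the pure-advection estimate x/v = 613 d).

611 days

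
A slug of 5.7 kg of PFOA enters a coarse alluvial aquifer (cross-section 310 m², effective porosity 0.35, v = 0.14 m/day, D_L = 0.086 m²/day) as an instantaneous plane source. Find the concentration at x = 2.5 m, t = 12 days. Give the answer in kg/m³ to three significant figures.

0.0124 kg/m³

For an instantaneous plane source, C(x,t) = M/(n_e·A·√(4πDt)) · exp(−(x−vt)²/(4Dt)), with n_e·A the pore (flow) area.
Plume center vt = 0.14 × 12 = 1.68 m, so the well at 2.5 m is 0.82 m downgradient of the peak.
√(4πDt) = 3.601 m, giving peak height M/(n_e·A·√(4πDt)) = 5.7/(0.35 × 310 × 3.601) = 0.01459 kg/m³.
(x−vt)²/(4Dt) = (0.82)²/(4 × 0.086 × 12) = 0.1629; exp(−0.1629) = 0.8497.
C = 0.01459 × 0.8497 = 0.0124 kg/m³.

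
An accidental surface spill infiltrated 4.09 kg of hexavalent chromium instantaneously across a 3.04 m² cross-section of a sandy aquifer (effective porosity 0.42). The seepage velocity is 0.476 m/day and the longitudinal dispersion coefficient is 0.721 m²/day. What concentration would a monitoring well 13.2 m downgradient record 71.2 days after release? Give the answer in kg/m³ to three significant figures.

For an instantaneous plane source, C(x,t) = M/(n_e·A·√(4πDt)) · exp(−(x−vt)²/(4Dt)), with n_e·A the pore (flow) area.
Plume center vt = 0.476 × 71.2 = 33.8912 m, so the well at 13.2 m is 20.6912 m upgradient of the peak.
√(4πDt) = 25.40 m, giving peak height M/(n_e·A·√(4πDt)) = 4.09/(0.42 × 3.04 × 25.40) = 0.1261 kg/m³.
(x−vt)²/(4Dt) = (-20.6912)²/(4 × 0.721 × 71.2) = 2.085; exp(−2.085) = 0.1243.
C = 0.1261 × 0.1243 = 0.0157 kg/m³.

0.0157 kg/m³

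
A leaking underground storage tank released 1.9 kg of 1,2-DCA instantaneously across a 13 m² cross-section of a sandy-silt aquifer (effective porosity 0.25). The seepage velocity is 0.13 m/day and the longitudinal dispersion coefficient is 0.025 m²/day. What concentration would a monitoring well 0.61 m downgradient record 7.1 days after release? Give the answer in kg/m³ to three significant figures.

For an instantaneous plane source, C(x,t) = M/(n_e·A·√(4πDt)) · exp(−(x−vt)²/(4Dt)), with n_e·A the pore (flow) area.
Plume center vt = 0.13 × 7.1 = 0.923 m, so the well at 0.61 m is 0.313 m upgradient of the peak.
√(4πDt) = 1.493 m, giving peak height M/(n_e·A·√(4πDt)) = 1.9/(0.25 × 13 × 1.493) = 0.3916 kg/m³.
(x−vt)²/(4Dt) = (-0.313)²/(4 × 0.025 × 7.1) = 0.1380; exp(−0.1380) = 0.8711.
C = 0.3916 × 0.8711 = 0.341 kg/m³.

0.341 kg/m³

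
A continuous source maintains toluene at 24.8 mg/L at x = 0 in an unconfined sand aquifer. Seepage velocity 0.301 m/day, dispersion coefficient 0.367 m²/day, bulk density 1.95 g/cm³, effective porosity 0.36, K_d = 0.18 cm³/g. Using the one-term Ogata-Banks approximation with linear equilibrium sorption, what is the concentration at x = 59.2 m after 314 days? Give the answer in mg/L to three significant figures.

3.64 mg/L

Retardation factor R = 1 + ρ_b·K_d/n = 1 + 1.95 × 0.18/0.36 = 1.975.
Sorption retards both mechanisms: v_R = v/R = 0.1524 m/day, D_R = D/R = 0.1858 m²/day.
v_R·t = 0.1524 × 314 = 47.8536 m; 2√(D_R t) = 15.28 m; argument = (59.2 − 47.8536)/15.28 = 0.7426.
C = C₀ × ½·erfc(0.7426) = 24.8 × 0.1468 = 3.64 mg/L.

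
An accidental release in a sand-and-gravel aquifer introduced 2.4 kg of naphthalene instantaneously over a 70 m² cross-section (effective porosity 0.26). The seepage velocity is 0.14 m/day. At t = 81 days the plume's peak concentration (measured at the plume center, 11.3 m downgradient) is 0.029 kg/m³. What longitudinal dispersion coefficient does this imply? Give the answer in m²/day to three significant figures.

0.0203 m²/day

At the plume center C_max = M/(n_e·A·√(4πDt)), so D = M²/(4πt·(n_e·A·C_max)²).
n_e·A·C_max = 0.26 × 70 × 0.029 = 0.5278 kg/m.
D = 2.4²/(4π × 81 × 0.5278²) = 0.0203 m²/day.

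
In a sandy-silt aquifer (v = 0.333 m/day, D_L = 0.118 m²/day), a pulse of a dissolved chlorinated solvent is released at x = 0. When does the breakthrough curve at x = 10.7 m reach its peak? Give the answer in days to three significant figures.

For the 1D instantaneous-source solution, setting ∂C/∂t = 0 at fixed x gives v²t² + 2Dt − x² = 0, so t = (√(D² + v²x²) − D)/v².
√(D² + v²x²) = √(0.118² + 0.333² × 10.7²) = 3.565; v² = 0.110889.
t = (3.565 − 0.118)/0.110889 = 31.1 days (vs. the pure-advection estimate x/v = 32.1 d).

31.1 days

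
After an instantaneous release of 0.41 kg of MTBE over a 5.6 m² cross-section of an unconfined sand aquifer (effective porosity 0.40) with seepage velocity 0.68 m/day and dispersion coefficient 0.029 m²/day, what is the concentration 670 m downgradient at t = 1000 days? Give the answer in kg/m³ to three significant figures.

For an instantaneous plane source, C(x,t) = M/(n_e·A·√(4πDt)) · exp(−(x−vt)²/(4Dt)), with n_e·A the pore (flow) area.
Plume center vt = 0.68 × 1000 = 680 m, so the well at 670 m is 10 m upgradient of the peak.
√(4πDt) = 19.09 m, giving peak height M/(n_e·A·√(4πDt)) = 0.41/(0.40 × 5.6 × 19.09) = 0.009588 kg/m³.
(x−vt)²/(4Dt) = (-10)²/(4 × 0.029 × 1000) = 0.8621; exp(−0.8621) = 0.4223.
C = 0.009588 × 0.4223 = 0.00405 kg/m³.

0.00405 kg/m³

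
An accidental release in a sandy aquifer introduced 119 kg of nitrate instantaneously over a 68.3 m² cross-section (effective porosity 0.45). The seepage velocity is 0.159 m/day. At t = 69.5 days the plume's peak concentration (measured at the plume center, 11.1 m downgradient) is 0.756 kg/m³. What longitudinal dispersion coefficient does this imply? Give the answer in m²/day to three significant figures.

0.0300 m²/day

At the plume center C_max = M/(n_e·A·√(4πDt)), so D = M²/(4πt·(n_e·A·C_max)²).
n_e·A·C_max = 0.45 × 68.3 × 0.756 = 23.24 kg/m.
D = 119²/(4π × 69.5 × 23.24²) = 0.0300 m²/day.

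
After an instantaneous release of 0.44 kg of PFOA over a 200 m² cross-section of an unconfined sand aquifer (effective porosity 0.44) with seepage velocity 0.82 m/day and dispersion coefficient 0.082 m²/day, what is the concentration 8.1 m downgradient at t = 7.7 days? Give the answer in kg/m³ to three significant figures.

0.000502 kg/m³

For an instantaneous plane source, C(x,t) = M/(n_e·A·√(4πDt)) · exp(−(x−vt)²/(4Dt)), with n_e·A the pore (flow) area.
Plume center vt = 0.82 × 7.7 = 6.314 m, so the well at 8.1 m is 1.786 m downgradient of the peak.
√(4πDt) = 2.817 m, giving peak height M/(n_e·A·√(4πDt)) = 0.44/(0.44 × 200 × 2.817) = 0.001775 kg/m³.
(x−vt)²/(4Dt) = (1.786)²/(4 × 0.082 × 7.7) = 1.263; exp(−1.263) = 0.2828.
C = 0.001775 × 0.2828 = 0.000502 kg/m³.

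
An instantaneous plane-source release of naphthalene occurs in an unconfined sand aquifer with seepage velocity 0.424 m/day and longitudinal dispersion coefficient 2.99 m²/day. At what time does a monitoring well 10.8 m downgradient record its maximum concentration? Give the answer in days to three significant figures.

13.8 days

For the 1D instantaneous-source solution, setting ∂C/∂t = 0 at fixed x gives v²t² + 2Dt − x² = 0, so t = (√(D² + v²x²) − D)/v².
√(D² + v²x²) = √(2.99² + 0.424² × 10.8²) = 5.469; v² = 0.179776.
t = (5.469 − 2.99)/0.179776 = 13.8 days (vs. the pure-advection estimate x/v = 25.5 d).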